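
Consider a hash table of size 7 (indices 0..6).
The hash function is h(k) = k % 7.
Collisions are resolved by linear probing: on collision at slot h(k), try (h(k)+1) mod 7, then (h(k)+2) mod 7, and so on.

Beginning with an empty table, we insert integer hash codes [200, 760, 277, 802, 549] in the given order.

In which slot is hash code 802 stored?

0

200: h=4 → slot 4
760: h=4, probe 4,5 → slot 5
277: h=4, probe 4,5,6 → slot 6
802: h=4, probe 4,5,6,0 → slot 0
549: h=3 → slot 3
Table: [802, _, _, 549, 200, 760, 277]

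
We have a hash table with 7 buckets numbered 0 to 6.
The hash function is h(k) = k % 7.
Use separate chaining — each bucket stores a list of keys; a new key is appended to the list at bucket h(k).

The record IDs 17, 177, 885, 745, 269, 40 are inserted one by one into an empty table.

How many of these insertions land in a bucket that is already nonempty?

17 → bucket 3
177 → bucket 2
885 → bucket 3 (collision)
745 → bucket 3 (collision)
269 → bucket 3 (collision)
40 → bucket 5
Final buckets:
0: _
1: _
2: 177
3: 17 -> 885 -> 745 -> 269
4: _
5: 40
6: _

3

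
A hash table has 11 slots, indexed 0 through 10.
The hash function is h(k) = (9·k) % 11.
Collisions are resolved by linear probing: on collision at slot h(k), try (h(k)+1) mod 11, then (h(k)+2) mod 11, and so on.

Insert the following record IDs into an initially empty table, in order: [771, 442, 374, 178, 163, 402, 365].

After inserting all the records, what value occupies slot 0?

374

Insert 771: h=9, slot 9 empty => index 9.
Insert 442: h=7, slot 7 empty => index 7.
Insert 374: h=0, slot 0 empty => index 0.
Insert 178: h=7, slot 7 occupied => index 8.
Insert 163: h=4, slot 4 empty => index 4.
Insert 402: h=10, slot 10 empty => index 10.
Insert 365: h=7, slots 7,8,9,10,0 occupied => index 1.
Table: [374, 365, -, -, 163, -, -, 442, 178, 771, 402]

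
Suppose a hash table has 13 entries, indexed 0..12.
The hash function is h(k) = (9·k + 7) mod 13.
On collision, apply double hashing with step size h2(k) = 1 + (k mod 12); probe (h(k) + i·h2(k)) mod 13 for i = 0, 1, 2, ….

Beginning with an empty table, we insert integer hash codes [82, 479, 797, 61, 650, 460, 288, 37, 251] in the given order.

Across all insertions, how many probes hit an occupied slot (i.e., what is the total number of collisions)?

82 hashes to 4; slot 4 is free => place at 4.
479 hashes to 2; slot 2 is free => place at 2.
797 hashes to 4, h2=6; 4 taken => place at 10.
61 hashes to 10, h2=2; 10 taken => place at 12.
650 hashes to 7; slot 7 is free => place at 7.
460 hashes to 0; slot 0 is free => place at 0.
288 hashes to 12, h2=1; 12,0 taken => place at 1.
37 hashes to 2, h2=2; 2,4 taken => place at 6.
251 hashes to 4, h2=12; 4 taken => place at 3.
Table: [460, 288, 479, 251, 82, —, 37, 650, —, —, 797, —, 61]

7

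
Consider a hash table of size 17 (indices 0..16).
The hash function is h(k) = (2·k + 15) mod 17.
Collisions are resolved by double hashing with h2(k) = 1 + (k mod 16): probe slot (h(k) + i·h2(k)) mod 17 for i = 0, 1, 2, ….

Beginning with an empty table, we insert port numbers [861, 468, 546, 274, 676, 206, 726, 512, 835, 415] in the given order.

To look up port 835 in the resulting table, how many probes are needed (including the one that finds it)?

861: h=3 => slot 3
468: h=16 => slot 16
546: h=2 => slot 2
274: h=2, h2=3, probe 2,5 => slot 5
676: h=7 => slot 7
206: h=2, h2=15, probe 2,0 => slot 0
726: h=5, h2=7, probe 5,12 => slot 12
512: h=2, h2=1, probe 2,3,4 => slot 4
835: h=2, h2=4, probe 2,6 => slot 6
415: h=12, h2=16, probe 12,11 => slot 11
Table: [206, -, 546, 861, 512, 274, 835, 676, -, -, -, 415, 726, -, -, -, 468]
Lookup 835: h=2, h2=4, probe 2,6 → found at 6.

2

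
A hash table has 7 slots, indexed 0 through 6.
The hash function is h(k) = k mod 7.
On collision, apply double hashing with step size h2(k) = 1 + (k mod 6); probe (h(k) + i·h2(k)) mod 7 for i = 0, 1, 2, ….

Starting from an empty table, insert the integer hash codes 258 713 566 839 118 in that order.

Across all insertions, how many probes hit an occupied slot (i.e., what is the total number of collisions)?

7

Insert 258: h=6, slot 6 empty → index 6.
Insert 713: h=6, h2=6, slot 6 occupied → index 5.
Insert 566: h=6, h2=3, slot 6 occupied → index 2.
Insert 839: h=6, h2=6, slots 6,5 occupied → index 4.
Insert 118: h=6, h2=5, slots 6,4,2 occupied → index 0.
Table: [118, -, 566, -, 839, 713, 258]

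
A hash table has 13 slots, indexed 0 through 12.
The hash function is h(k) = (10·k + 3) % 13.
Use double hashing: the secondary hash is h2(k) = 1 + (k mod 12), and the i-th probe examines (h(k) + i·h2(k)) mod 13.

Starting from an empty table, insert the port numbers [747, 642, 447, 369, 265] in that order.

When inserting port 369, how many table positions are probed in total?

747: h=11 => slot 11
642: h=1 => slot 1
447: h=1, h2=4, probe 1,5 => slot 5
369: h=1, h2=10, probe 1,11,8 => slot 8
265: h=1, h2=2, probe 1,3 => slot 3
Table: [—, 642, —, 265, —, 447, —, —, 369, —, —, 747, —]

3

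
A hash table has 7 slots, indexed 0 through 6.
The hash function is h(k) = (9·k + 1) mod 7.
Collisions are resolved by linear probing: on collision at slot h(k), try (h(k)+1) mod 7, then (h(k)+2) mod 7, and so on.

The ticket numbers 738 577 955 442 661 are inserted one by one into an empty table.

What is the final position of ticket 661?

738 hashes to 0; slot 0 is free -> place at 0.
577 hashes to 0; 0 taken -> place at 1.
955 hashes to 0; 0,1 taken -> place at 2.
442 hashes to 3; slot 3 is free -> place at 3.
661 hashes to 0; 0,1,2,3 taken -> place at 4.
Table: [738, 577, 955, 442, 661, —, —]

4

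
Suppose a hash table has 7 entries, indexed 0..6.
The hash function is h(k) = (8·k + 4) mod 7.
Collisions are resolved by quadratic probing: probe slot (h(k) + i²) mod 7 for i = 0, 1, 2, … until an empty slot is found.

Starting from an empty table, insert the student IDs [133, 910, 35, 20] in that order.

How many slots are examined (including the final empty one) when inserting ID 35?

3

133: h=4 → slot 4
910: h=4, probe 4,5 → slot 5
35: h=4, probe 4,5,1 → slot 1
20: h=3 → slot 3
Table: [_, 35, _, 20, 133, 910, _]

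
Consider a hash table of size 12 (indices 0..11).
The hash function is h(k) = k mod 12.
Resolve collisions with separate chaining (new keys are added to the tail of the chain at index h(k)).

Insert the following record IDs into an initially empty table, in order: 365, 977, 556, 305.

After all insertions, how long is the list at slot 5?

3

Insert 365: h=5, bucket 5 empty -> new chain.
Insert 977: h=5, bucket 5 nonempty -> append to chain.
Insert 556: h=4, bucket 4 empty -> new chain.
Insert 305: h=5, bucket 5 nonempty -> append to chain.
Final buckets:
0: -
1: -
2: -
3: -
4: 556
5: 365 -> 977 -> 305
6: -
7: -
8: -
9: -
10: -
11: -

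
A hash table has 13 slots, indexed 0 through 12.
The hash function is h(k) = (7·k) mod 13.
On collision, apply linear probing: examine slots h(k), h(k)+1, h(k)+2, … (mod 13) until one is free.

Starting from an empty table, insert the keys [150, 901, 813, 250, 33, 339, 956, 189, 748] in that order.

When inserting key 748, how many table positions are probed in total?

7

150 hashes to 10; slot 10 is free → place at 10.
901 hashes to 2; slot 2 is free → place at 2.
813 hashes to 10; 10 taken → place at 11.
250 hashes to 8; slot 8 is free → place at 8.
33 hashes to 10; 10,11 taken → place at 12.
339 hashes to 7; slot 7 is free → place at 7.
956 hashes to 10; 10,11,12 taken → place at 0.
189 hashes to 10; 10,11,12,0 taken → place at 1.
748 hashes to 10; 10,11,12,0,1,2 taken → place at 3.
Table: [956, 189, 901, 748, ∅, ∅, ∅, 339, 250, ∅, 150, 813, 33]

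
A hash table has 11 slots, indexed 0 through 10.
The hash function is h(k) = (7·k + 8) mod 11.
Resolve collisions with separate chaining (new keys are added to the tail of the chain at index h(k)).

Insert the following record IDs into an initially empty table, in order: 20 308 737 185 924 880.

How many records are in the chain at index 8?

4

Insert 20: h=5, bucket 5 empty -> new chain.
Insert 308: h=8, bucket 8 empty -> new chain.
Insert 737: h=8, bucket 8 nonempty -> append to chain.
Insert 185: h=5, bucket 5 nonempty -> append to chain.
Insert 924: h=8, bucket 8 nonempty -> append to chain.
Insert 880: h=8, bucket 8 nonempty -> append to chain.
Final buckets:
0: -
1: -
2: -
3: -
4: -
5: 20 -> 185
6: -
7: -
8: 308 -> 737 -> 924 -> 880
9: -
10: -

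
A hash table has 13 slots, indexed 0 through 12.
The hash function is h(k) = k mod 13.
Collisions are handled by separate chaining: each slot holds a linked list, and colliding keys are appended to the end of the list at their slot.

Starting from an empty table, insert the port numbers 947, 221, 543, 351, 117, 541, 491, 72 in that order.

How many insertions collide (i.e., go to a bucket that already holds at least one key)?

3

Insert 947: h=11, bucket 11 empty → new chain.
Insert 221: h=0, bucket 0 empty → new chain.
Insert 543: h=10, bucket 10 empty → new chain.
Insert 351: h=0, bucket 0 nonempty → append to chain.
Insert 117: h=0, bucket 0 nonempty → append to chain.
Insert 541: h=8, bucket 8 empty → new chain.
Insert 491: h=10, bucket 10 nonempty → append to chain.
Insert 72: h=7, bucket 7 empty → new chain.
Final buckets:
0: 221 -> 351 -> 117
1: _
2: _
3: _
4: _
5: _
6: _
7: 72
8: 541
9: _
10: 543 -> 491
11: 947
12: _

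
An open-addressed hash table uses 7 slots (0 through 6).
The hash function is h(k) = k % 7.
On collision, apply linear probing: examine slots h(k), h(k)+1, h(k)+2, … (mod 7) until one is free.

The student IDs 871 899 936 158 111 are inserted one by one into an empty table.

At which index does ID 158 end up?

6

871 hashes to 3; slot 3 is free -> place at 3.
899 hashes to 3; 3 taken -> place at 4.
936 hashes to 5; slot 5 is free -> place at 5.
158 hashes to 4; 4,5 taken -> place at 6.
111 hashes to 6; 6 taken -> place at 0.
Table: [111, _, _, 871, 899, 936, 158]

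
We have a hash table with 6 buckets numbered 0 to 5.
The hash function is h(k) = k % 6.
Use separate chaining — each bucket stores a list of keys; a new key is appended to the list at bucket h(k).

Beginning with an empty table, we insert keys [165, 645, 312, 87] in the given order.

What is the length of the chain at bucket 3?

Insert 165: h=3, bucket 3 empty → new chain.
Insert 645: h=3, bucket 3 nonempty → append to chain.
Insert 312: h=0, bucket 0 empty → new chain.
Insert 87: h=3, bucket 3 nonempty → append to chain.
Final buckets:
0: 312
1: -
2: -
3: 165 -> 645 -> 87
4: -
5: -

3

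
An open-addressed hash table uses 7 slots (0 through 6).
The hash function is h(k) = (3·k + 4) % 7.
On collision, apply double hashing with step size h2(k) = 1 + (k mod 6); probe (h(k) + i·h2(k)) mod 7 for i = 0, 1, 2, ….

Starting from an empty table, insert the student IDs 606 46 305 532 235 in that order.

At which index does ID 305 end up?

606 hashes to 2; slot 2 is free → place at 2.
46 hashes to 2, h2=5; 2 taken → place at 0.
305 hashes to 2, h2=6; 2 taken → place at 1.
532 hashes to 4; slot 4 is free → place at 4.
235 hashes to 2, h2=2; 2,4 taken → place at 6.
Table: [46, 305, 606, ., 532, ., 235]

1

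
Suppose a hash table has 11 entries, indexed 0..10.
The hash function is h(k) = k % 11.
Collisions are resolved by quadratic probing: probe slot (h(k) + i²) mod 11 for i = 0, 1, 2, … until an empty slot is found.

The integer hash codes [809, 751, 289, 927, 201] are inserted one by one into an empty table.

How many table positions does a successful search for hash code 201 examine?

809: h=6 -> slot 6
751: h=3 -> slot 3
289: h=3, probe 3,4 -> slot 4
927: h=3, probe 3,4,7 -> slot 7
201: h=3, probe 3,4,7,1 -> slot 1
Table: [∅, 201, ∅, 751, 289, ∅, 809, 927, ∅, ∅, ∅]
Lookup 201: h=3, probe 3,4,7,1 → found at 1.

4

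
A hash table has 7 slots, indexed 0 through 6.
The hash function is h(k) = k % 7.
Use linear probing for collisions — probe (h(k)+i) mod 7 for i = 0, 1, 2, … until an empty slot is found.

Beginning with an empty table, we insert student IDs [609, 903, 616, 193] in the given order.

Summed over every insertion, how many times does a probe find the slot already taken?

609: h=0 → slot 0
903: h=0, probe 0,1 → slot 1
616: h=0, probe 0,1,2 → slot 2
193: h=4 → slot 4
Table: [609, 903, 616, -, 193, -, -]

3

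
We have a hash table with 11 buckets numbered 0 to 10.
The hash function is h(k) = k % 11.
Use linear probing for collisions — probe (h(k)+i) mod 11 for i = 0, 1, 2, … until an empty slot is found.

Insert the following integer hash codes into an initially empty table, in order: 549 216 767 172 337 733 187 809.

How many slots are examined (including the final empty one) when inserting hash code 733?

549 hashes to 10; slot 10 is free -> place at 10.
216 hashes to 7; slot 7 is free -> place at 7.
767 hashes to 8; slot 8 is free -> place at 8.
172 hashes to 7; 7,8 taken -> place at 9.
337 hashes to 7; 7,8,9,10 taken -> place at 0.
733 hashes to 7; 7,8,9,10,0 taken -> place at 1.
187 hashes to 0; 0,1 taken -> place at 2.
809 hashes to 6; slot 6 is free -> place at 6.
Table: [337, 733, 187, ∅, ∅, ∅, 809, 216, 767, 172, 549]

6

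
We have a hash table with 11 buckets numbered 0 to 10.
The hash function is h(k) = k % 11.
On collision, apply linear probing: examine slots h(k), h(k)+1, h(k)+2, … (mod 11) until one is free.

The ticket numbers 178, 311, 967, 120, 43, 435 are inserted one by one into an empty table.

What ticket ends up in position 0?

120

Insert 178: h=2, slot 2 empty → index 2.
Insert 311: h=3, slot 3 empty → index 3.
Insert 967: h=10, slot 10 empty → index 10.
Insert 120: h=10, slot 10 occupied → index 0.
Insert 43: h=10, slots 10,0 occupied → index 1.
Insert 435: h=6, slot 6 empty → index 6.
Table: [120, 43, 178, 311, ., ., 435, ., ., ., 967]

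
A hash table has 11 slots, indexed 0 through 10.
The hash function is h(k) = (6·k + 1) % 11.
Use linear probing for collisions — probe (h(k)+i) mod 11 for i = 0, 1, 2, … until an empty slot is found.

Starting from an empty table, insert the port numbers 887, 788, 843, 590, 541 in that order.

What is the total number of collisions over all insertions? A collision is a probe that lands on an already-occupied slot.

887: h=10 => slot 10
788: h=10, probe 10,0 => slot 0
843: h=10, probe 10,0,1 => slot 1
590: h=10, probe 10,0,1,2 => slot 2
541: h=2, probe 2,3 => slot 3
Table: [788, 843, 590, 541, _, _, _, _, _, _, 887]

7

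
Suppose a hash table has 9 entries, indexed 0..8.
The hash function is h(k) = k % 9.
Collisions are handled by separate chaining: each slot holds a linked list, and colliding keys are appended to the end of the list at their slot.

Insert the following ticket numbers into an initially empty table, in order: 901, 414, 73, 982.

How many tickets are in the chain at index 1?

Insert 901: h=1, bucket 1 empty → new chain.
Insert 414: h=0, bucket 0 empty → new chain.
Insert 73: h=1, bucket 1 nonempty → append to chain.
Insert 982: h=1, bucket 1 nonempty → append to chain.
Final buckets:
0: 414
1: 901 -> 73 -> 982
2: -
3: -
4: -
5: -
6: -
7: -
8: -

3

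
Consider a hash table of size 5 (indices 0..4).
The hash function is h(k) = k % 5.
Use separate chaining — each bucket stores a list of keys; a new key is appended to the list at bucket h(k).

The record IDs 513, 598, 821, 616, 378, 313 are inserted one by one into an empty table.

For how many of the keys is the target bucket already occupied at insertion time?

513 -> bucket 3
598 -> bucket 3 (collision)
821 -> bucket 1
616 -> bucket 1 (collision)
378 -> bucket 3 (collision)
313 -> bucket 3 (collision)
Final buckets:
0: .
1: 821 -> 616
2: .
3: 513 -> 598 -> 378 -> 313
4: .

4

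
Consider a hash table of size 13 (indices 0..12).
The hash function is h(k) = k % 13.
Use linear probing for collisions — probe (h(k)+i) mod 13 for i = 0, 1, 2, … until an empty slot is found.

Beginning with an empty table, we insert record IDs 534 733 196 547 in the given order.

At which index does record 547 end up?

Insert 534: h=1, slot 1 empty => index 1.
Insert 733: h=5, slot 5 empty => index 5.
Insert 196: h=1, slot 1 occupied => index 2.
Insert 547: h=1, slots 1,2 occupied => index 3.
Table: [., 534, 196, 547, ., 733, ., ., ., ., ., ., .]

3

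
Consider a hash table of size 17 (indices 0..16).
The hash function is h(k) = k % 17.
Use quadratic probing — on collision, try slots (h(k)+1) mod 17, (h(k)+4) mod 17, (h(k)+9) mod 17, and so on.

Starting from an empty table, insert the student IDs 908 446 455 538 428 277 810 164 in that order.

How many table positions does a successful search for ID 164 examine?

908: h=7 -> slot 7
446: h=4 -> slot 4
455: h=13 -> slot 13
538: h=11 -> slot 11
428: h=3 -> slot 3
277: h=5 -> slot 5
810: h=11, probe 11,12 -> slot 12
164: h=11, probe 11,12,15 -> slot 15
Table: [—, —, —, 428, 446, 277, —, 908, —, —, —, 538, 810, 455, —, 164, —]
Lookup 164: h=11, probe 11,12,15 → found at 15.

3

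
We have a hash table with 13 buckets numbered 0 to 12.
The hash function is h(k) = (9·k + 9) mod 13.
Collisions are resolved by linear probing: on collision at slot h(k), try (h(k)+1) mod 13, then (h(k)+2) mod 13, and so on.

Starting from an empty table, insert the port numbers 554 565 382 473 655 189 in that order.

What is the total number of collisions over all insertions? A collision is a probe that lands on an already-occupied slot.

554 hashes to 3; slot 3 is free -> place at 3.
565 hashes to 11; slot 11 is free -> place at 11.
382 hashes to 2; slot 2 is free -> place at 2.
473 hashes to 2; 2,3 taken -> place at 4.
655 hashes to 2; 2,3,4 taken -> place at 5.
189 hashes to 7; slot 7 is free -> place at 7.
Table: [-, -, 382, 554, 473, 655, -, 189, -, -, -, 565, -]

5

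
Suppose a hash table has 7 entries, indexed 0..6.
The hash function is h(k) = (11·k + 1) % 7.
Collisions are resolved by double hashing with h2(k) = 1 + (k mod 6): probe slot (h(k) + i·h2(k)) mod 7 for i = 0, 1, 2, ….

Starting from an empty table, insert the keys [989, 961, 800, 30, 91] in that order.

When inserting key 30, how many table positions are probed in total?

2

989: h=2 → slot 2
961: h=2, h2=2, probe 2,4 → slot 4
800: h=2, h2=3, probe 2,5 → slot 5
30: h=2, h2=1, probe 2,3 → slot 3
91: h=1 → slot 1
Table: [_, 91, 989, 30, 961, 800, _]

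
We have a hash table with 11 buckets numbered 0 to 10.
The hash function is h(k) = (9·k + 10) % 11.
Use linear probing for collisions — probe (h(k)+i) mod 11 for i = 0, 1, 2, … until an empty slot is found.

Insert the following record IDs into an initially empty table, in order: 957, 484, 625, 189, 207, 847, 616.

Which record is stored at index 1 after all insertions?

847

957: h=10 → slot 10
484: h=10, probe 10,0 → slot 0
625: h=3 → slot 3
189: h=6 → slot 6
207: h=3, probe 3,4 → slot 4
847: h=10, probe 10,0,1 → slot 1
616: h=10, probe 10,0,1,2 → slot 2
Table: [484, 847, 616, 625, 207, _, 189, _, _, _, 957]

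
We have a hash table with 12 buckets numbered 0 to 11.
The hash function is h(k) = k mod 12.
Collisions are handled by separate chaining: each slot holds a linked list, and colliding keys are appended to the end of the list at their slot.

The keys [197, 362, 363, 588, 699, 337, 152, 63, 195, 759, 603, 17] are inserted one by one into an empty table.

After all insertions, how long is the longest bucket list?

197 → bucket 5
362 → bucket 2
363 → bucket 3
588 → bucket 0
699 → bucket 3 (collision)
337 → bucket 1
152 → bucket 8
63 → bucket 3 (collision)
195 → bucket 3 (collision)
759 → bucket 3 (collision)
603 → bucket 3 (collision)
17 → bucket 5 (collision)
Final buckets:
0: 588
1: 337
2: 362
3: 363 -> 699 -> 63 -> 195 -> 759 -> 603
4: .
5: 197 -> 17
6: .
7: .
8: 152
9: .
10: .
11: .

6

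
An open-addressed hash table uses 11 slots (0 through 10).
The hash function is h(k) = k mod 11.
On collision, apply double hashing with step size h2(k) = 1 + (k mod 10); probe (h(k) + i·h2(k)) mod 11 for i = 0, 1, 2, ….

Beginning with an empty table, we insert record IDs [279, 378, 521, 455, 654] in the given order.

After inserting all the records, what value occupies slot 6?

521

279: h=4 → slot 4
378: h=4, h2=9, probe 4,2 → slot 2
521: h=4, h2=2, probe 4,6 → slot 6
455: h=4, h2=6, probe 4,10 → slot 10
654: h=5 → slot 5
Table: [., ., 378, ., 279, 654, 521, ., ., ., 455]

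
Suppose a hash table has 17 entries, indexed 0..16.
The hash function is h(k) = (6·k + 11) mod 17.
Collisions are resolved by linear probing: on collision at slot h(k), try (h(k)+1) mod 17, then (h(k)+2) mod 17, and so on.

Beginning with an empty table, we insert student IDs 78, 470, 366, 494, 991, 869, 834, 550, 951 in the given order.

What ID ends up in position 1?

Insert 78: h=3, slot 3 empty => index 3.
Insert 470: h=9, slot 9 empty => index 9.
Insert 366: h=14, slot 14 empty => index 14.
Insert 494: h=0, slot 0 empty => index 0.
Insert 991: h=7, slot 7 empty => index 7.
Insert 869: h=6, slot 6 empty => index 6.
Insert 834: h=0, slot 0 occupied => index 1.
Insert 550: h=13, slot 13 empty => index 13.
Insert 951: h=5, slot 5 empty => index 5.
Table: [494, 834, —, 78, —, 951, 869, 991, —, 470, —, —, —, 550, 366, —, —]

834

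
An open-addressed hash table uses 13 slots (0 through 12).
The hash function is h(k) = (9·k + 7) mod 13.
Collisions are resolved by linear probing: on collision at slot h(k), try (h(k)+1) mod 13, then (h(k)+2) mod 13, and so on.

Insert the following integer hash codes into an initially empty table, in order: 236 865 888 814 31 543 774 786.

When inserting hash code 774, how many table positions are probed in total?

236 hashes to 12; slot 12 is free → place at 12.
865 hashes to 5; slot 5 is free → place at 5.
888 hashes to 4; slot 4 is free → place at 4.
814 hashes to 1; slot 1 is free → place at 1.
31 hashes to 0; slot 0 is free → place at 0.
543 hashes to 6; slot 6 is free → place at 6.
774 hashes to 5; 5,6 taken → place at 7.
786 hashes to 9; slot 9 is free → place at 9.
Table: [31, 814, -, -, 888, 865, 543, 774, -, 786, -, -, 236]

3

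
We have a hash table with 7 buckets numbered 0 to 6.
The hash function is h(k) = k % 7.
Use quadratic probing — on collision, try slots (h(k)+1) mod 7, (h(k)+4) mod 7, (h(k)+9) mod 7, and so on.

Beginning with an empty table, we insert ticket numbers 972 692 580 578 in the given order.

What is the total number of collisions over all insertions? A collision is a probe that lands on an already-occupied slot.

3

Insert 972: h=6, slot 6 empty → index 6.
Insert 692: h=6, slot 6 occupied → index 0.
Insert 580: h=6, slots 6,0 occupied → index 3.
Insert 578: h=4, slot 4 empty → index 4.
Table: [692, -, -, 580, 578, -, 972]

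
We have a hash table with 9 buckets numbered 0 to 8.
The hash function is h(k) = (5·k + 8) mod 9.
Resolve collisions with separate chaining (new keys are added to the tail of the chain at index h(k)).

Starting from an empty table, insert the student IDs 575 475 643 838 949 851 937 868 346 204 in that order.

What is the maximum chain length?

Insert 575: h=3, bucket 3 empty → new chain.
Insert 475: h=7, bucket 7 empty → new chain.
Insert 643: h=1, bucket 1 empty → new chain.
Insert 838: h=4, bucket 4 empty → new chain.
Insert 949: h=1, bucket 1 nonempty → append to chain.
Insert 851: h=6, bucket 6 empty → new chain.
Insert 937: h=4, bucket 4 nonempty → append to chain.
Insert 868: h=1, bucket 1 nonempty → append to chain.
Insert 346: h=1, bucket 1 nonempty → append to chain.
Insert 204: h=2, bucket 2 empty → new chain.
Final buckets:
0: _
1: 643 -> 949 -> 868 -> 346
2: 204
3: 575
4: 838 -> 937
5: _
6: 851
7: 475
8: _

4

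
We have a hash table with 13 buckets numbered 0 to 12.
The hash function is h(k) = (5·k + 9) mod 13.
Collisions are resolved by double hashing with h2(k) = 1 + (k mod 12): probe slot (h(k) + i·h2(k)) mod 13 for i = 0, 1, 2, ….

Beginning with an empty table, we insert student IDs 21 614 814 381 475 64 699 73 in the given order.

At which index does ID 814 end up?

21: h=10 -> slot 10
614: h=11 -> slot 11
814: h=10, h2=11, probe 10,8 -> slot 8
381: h=3 -> slot 3
475: h=5 -> slot 5
64: h=4 -> slot 4
699: h=7 -> slot 7
73: h=10, h2=2, probe 10,12 -> slot 12
Table: [., ., ., 381, 64, 475, ., 699, 814, ., 21, 614, 73]

8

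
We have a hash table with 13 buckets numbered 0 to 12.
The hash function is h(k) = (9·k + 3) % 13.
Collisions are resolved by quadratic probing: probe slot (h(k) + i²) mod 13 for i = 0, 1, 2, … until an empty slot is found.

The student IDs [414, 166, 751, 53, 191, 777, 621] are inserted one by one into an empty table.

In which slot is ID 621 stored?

Insert 414: h=11, slot 11 empty -> index 11.
Insert 166: h=2, slot 2 empty -> index 2.
Insert 751: h=2, slot 2 occupied -> index 3.
Insert 53: h=12, slot 12 empty -> index 12.
Insert 191: h=6, slot 6 empty -> index 6.
Insert 777: h=2, slots 2,3,6,11 occupied -> index 5.
Insert 621: h=2, slots 2,3,6,11,5 occupied -> index 1.
Table: [., 621, 166, 751, ., 777, 191, ., ., ., ., 414, 53]

1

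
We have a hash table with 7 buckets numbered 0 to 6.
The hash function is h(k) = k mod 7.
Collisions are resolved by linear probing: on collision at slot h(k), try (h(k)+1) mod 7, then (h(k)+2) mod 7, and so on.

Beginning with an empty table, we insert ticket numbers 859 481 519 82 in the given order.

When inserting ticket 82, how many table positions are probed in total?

3

859: h=5 → slot 5
481: h=5, probe 5,6 → slot 6
519: h=1 → slot 1
82: h=5, probe 5,6,0 → slot 0
Table: [82, 519, ., ., ., 859, 481]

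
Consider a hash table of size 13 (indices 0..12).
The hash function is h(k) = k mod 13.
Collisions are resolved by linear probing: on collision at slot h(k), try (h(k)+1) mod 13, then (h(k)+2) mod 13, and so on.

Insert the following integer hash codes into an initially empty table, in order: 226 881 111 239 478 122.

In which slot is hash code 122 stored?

Insert 226: h=5, slot 5 empty → index 5.
Insert 881: h=10, slot 10 empty → index 10.
Insert 111: h=7, slot 7 empty → index 7.
Insert 239: h=5, slot 5 occupied → index 6.
Insert 478: h=10, slot 10 occupied → index 11.
Insert 122: h=5, slots 5,6,7 occupied → index 8.
Table: [., ., ., ., ., 226, 239, 111, 122, ., 881, 478, .]

8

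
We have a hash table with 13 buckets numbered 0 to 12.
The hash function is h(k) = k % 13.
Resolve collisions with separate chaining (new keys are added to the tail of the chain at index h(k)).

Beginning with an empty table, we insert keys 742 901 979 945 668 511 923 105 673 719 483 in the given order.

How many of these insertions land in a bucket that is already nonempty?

4

Insert 742: h=1, bucket 1 empty -> new chain.
Insert 901: h=4, bucket 4 empty -> new chain.
Insert 979: h=4, bucket 4 nonempty -> append to chain.
Insert 945: h=9, bucket 9 empty -> new chain.
Insert 668: h=5, bucket 5 empty -> new chain.
Insert 511: h=4, bucket 4 nonempty -> append to chain.
Insert 923: h=0, bucket 0 empty -> new chain.
Insert 105: h=1, bucket 1 nonempty -> append to chain.
Insert 673: h=10, bucket 10 empty -> new chain.
Insert 719: h=4, bucket 4 nonempty -> append to chain.
Insert 483: h=2, bucket 2 empty -> new chain.
Final buckets:
0: 923
1: 742 -> 105
2: 483
3: ∅
4: 901 -> 979 -> 511 -> 719
5: 668
6: ∅
7: ∅
8: ∅
9: 945
10: 673
11: ∅
12: ∅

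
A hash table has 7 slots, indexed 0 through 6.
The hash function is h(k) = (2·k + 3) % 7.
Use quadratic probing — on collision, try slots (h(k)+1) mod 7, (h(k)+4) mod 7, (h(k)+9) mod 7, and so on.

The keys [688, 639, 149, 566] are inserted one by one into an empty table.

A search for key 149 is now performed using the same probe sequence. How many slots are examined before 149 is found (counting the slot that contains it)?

3

688: h=0 → slot 0
639: h=0, probe 0,1 → slot 1
149: h=0, probe 0,1,4 → slot 4
566: h=1, probe 1,2 → slot 2
Table: [688, 639, 566, —, 149, —, —]
Lookup 149: h=0, probe 0,1,4 → found at 4.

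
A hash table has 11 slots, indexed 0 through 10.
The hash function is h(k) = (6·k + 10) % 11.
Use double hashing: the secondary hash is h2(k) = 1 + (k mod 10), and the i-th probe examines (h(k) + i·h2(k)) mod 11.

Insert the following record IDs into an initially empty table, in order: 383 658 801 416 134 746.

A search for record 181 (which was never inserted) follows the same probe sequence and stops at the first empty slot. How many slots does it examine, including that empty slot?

4

383 hashes to 9; slot 9 is free -> place at 9.
658 hashes to 9, h2=9; 9 taken -> place at 7.
801 hashes to 9, h2=2; 9 taken -> place at 0.
416 hashes to 9, h2=7; 9 taken -> place at 5.
134 hashes to 0, h2=5; 0,5 taken -> place at 10.
746 hashes to 9, h2=7; 9,5 taken -> place at 1.
Table: [801, 746, —, —, —, 416, —, 658, —, 383, 134]
Lookup 181: h=7, h2=2, probe 7,9,0,2 → slot 2 empty, not found.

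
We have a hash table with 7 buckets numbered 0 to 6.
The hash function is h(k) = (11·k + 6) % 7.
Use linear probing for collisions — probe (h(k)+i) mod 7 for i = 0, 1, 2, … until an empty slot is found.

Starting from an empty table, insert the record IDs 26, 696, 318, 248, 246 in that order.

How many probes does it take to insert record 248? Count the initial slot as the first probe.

4

Insert 26: h=5, slot 5 empty => index 5.
Insert 696: h=4, slot 4 empty => index 4.
Insert 318: h=4, slots 4,5 occupied => index 6.
Insert 248: h=4, slots 4,5,6 occupied => index 0.
Insert 246: h=3, slot 3 empty => index 3.
Table: [248, —, —, 246, 696, 26, 318]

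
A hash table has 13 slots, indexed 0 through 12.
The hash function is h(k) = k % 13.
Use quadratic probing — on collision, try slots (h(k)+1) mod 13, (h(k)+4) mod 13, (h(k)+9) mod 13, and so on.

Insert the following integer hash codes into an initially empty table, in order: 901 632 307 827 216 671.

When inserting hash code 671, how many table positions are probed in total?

6

901 hashes to 4; slot 4 is free → place at 4.
632 hashes to 8; slot 8 is free → place at 8.
307 hashes to 8; 8 taken → place at 9.
827 hashes to 8; 8,9 taken → place at 12.
216 hashes to 8; 8,9,12,4 taken → place at 11.
671 hashes to 8; 8,9,12,4,11 taken → place at 7.
Table: [-, -, -, -, 901, -, -, 671, 632, 307, -, 216, 827]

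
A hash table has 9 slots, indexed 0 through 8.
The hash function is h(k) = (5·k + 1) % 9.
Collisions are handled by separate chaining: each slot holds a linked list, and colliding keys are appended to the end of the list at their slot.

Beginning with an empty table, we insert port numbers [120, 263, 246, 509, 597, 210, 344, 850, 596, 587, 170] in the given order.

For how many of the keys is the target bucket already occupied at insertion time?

6

Insert 120: h=7, bucket 7 empty → new chain.
Insert 263: h=2, bucket 2 empty → new chain.
Insert 246: h=7, bucket 7 nonempty → append to chain.
Insert 509: h=8, bucket 8 empty → new chain.
Insert 597: h=7, bucket 7 nonempty → append to chain.
Insert 210: h=7, bucket 7 nonempty → append to chain.
Insert 344: h=2, bucket 2 nonempty → append to chain.
Insert 850: h=3, bucket 3 empty → new chain.
Insert 596: h=2, bucket 2 nonempty → append to chain.
Insert 587: h=2, bucket 2 nonempty → append to chain.
Insert 170: h=5, bucket 5 empty → new chain.
Final buckets:
0: ∅
1: ∅
2: 263 -> 344 -> 596 -> 587
3: 850
4: ∅
5: 170
6: ∅
7: 120 -> 246 -> 597 -> 210
8: 509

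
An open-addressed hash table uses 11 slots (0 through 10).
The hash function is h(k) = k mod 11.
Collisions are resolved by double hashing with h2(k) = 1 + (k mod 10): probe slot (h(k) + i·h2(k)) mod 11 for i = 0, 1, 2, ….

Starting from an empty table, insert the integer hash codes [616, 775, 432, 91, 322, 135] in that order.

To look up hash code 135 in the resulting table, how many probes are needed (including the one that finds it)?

2

Insert 616: h=0, slot 0 empty → index 0.
Insert 775: h=5, slot 5 empty → index 5.
Insert 432: h=3, slot 3 empty → index 3.
Insert 91: h=3, h2=2, slots 3,5 occupied → index 7.
Insert 322: h=3, h2=3, slot 3 occupied → index 6.
Insert 135: h=3, h2=6, slot 3 occupied → index 9.
Table: [616, _, _, 432, _, 775, 322, 91, _, 135, _]
Lookup 135: h=3, h2=6, probe 3,9 → found at 9.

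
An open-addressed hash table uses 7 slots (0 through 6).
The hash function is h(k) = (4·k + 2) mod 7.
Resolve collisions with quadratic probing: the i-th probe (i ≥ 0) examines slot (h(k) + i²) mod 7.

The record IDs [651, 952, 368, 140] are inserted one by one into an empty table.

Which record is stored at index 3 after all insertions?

Insert 651: h=2, slot 2 empty → index 2.
Insert 952: h=2, slot 2 occupied → index 3.
Insert 368: h=4, slot 4 empty → index 4.
Insert 140: h=2, slots 2,3 occupied → index 6.
Table: [-, -, 651, 952, 368, -, 140]

952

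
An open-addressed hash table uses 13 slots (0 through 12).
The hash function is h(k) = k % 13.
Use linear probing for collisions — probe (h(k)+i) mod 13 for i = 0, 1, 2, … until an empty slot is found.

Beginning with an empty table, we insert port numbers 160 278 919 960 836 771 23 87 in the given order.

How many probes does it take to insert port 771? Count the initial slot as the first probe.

4

Insert 160: h=4, slot 4 empty → index 4.
Insert 278: h=5, slot 5 empty → index 5.
Insert 919: h=9, slot 9 empty → index 9.
Insert 960: h=11, slot 11 empty → index 11.
Insert 836: h=4, slots 4,5 occupied → index 6.
Insert 771: h=4, slots 4,5,6 occupied → index 7.
Insert 23: h=10, slot 10 empty → index 10.
Insert 87: h=9, slots 9,10,11 occupied → index 12.
Table: [—, —, —, —, 160, 278, 836, 771, —, 919, 23, 960, 87]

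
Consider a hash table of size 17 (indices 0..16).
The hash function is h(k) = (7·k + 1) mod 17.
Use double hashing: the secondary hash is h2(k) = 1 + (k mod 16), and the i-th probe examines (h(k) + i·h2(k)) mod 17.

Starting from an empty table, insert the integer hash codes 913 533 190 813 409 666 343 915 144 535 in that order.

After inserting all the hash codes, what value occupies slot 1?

Insert 913: h=0, slot 0 empty => index 0.
Insert 533: h=9, slot 9 empty => index 9.
Insert 190: h=5, slot 5 empty => index 5.
Insert 813: h=14, slot 14 empty => index 14.
Insert 409: h=8, slot 8 empty => index 8.
Insert 666: h=5, h2=11, slot 5 occupied => index 16.
Insert 343: h=5, h2=8, slot 5 occupied => index 13.
Insert 915: h=14, h2=4, slot 14 occupied => index 1.
Insert 144: h=6, slot 6 empty => index 6.
Insert 535: h=6, h2=8, slots 6,14,5,13 occupied => index 4.
Table: [913, 915, -, -, 535, 190, 144, -, 409, 533, -, -, -, 343, 813, -, 666]

915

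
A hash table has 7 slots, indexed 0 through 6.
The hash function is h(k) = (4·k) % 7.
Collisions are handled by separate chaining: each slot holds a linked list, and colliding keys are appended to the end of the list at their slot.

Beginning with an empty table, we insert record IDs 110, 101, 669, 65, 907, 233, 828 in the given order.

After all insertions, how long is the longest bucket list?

Insert 110: h=6, bucket 6 empty → new chain.
Insert 101: h=5, bucket 5 empty → new chain.
Insert 669: h=2, bucket 2 empty → new chain.
Insert 65: h=1, bucket 1 empty → new chain.
Insert 907: h=2, bucket 2 nonempty → append to chain.
Insert 233: h=1, bucket 1 nonempty → append to chain.
Insert 828: h=1, bucket 1 nonempty → append to chain.
Final buckets:
0: ∅
1: 65 -> 233 -> 828
2: 669 -> 907
3: ∅
4: ∅
5: 101
6: 110

3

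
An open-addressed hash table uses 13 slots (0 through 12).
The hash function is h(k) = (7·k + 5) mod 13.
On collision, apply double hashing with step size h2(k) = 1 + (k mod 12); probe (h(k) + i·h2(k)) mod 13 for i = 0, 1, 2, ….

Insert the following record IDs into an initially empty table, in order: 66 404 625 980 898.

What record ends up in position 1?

66: h=12 → slot 12
404: h=12, h2=9, probe 12,8 → slot 8
625: h=12, h2=2, probe 12,1 → slot 1
980: h=1, h2=9, probe 1,10 → slot 10
898: h=12, h2=11, probe 12,10,8,6 → slot 6
Table: [_, 625, _, _, _, _, 898, _, 404, _, 980, _, 66]

625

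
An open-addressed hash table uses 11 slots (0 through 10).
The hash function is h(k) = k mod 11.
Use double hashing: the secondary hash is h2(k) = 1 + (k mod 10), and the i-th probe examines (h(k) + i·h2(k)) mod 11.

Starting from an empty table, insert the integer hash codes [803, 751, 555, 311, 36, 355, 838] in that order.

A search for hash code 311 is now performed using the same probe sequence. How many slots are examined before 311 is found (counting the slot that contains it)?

3

803 hashes to 0; slot 0 is free => place at 0.
751 hashes to 3; slot 3 is free => place at 3.
555 hashes to 5; slot 5 is free => place at 5.
311 hashes to 3, h2=2; 3,5 taken => place at 7.
36 hashes to 3, h2=7; 3 taken => place at 10.
355 hashes to 3, h2=6; 3 taken => place at 9.
838 hashes to 2; slot 2 is free => place at 2.
Table: [803, _, 838, 751, _, 555, _, 311, _, 355, 36]
Lookup 311: h=3, h2=2, probe 3,5,7 → found at 7.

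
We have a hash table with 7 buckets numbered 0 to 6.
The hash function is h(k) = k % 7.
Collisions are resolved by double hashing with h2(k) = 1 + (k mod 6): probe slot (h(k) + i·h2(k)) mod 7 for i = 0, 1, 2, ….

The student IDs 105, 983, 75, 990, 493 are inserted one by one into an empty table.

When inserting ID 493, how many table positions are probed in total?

Insert 105: h=0, slot 0 empty => index 0.
Insert 983: h=3, slot 3 empty => index 3.
Insert 75: h=5, slot 5 empty => index 5.
Insert 990: h=3, h2=1, slot 3 occupied => index 4.
Insert 493: h=3, h2=2, slots 3,5,0 occupied => index 2.
Table: [105, _, 493, 983, 990, 75, _]

4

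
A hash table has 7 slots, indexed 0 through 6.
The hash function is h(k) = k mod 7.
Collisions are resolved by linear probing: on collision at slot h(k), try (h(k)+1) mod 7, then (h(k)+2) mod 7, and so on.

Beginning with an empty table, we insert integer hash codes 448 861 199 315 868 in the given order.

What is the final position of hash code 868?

448: h=0 → slot 0
861: h=0, probe 0,1 → slot 1
199: h=3 → slot 3
315: h=0, probe 0,1,2 → slot 2
868: h=0, probe 0,1,2,3,4 → slot 4
Table: [448, 861, 315, 199, 868, -, -]

4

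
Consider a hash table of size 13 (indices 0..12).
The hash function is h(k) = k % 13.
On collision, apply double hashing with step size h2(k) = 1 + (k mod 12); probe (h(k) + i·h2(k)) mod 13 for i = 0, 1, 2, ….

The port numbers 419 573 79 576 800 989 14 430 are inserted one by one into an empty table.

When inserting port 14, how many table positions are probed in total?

4

Insert 419: h=3, slot 3 empty -> index 3.
Insert 573: h=1, slot 1 empty -> index 1.
Insert 79: h=1, h2=8, slot 1 occupied -> index 9.
Insert 576: h=4, slot 4 empty -> index 4.
Insert 800: h=7, slot 7 empty -> index 7.
Insert 989: h=1, h2=6, slots 1,7 occupied -> index 0.
Insert 14: h=1, h2=3, slots 1,4,7 occupied -> index 10.
Insert 430: h=1, h2=11, slot 1 occupied -> index 12.
Table: [989, 573, ∅, 419, 576, ∅, ∅, 800, ∅, 79, 14, ∅, 430]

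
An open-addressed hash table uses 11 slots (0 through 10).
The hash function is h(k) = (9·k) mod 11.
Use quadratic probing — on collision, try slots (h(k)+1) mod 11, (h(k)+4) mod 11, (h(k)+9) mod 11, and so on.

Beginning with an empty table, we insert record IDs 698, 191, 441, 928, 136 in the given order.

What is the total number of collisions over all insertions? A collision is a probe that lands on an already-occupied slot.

698: h=1 => slot 1
191: h=3 => slot 3
441: h=9 => slot 9
928: h=3, probe 3,4 => slot 4
136: h=3, probe 3,4,7 => slot 7
Table: [∅, 698, ∅, 191, 928, ∅, ∅, 136, ∅, 441, ∅]

3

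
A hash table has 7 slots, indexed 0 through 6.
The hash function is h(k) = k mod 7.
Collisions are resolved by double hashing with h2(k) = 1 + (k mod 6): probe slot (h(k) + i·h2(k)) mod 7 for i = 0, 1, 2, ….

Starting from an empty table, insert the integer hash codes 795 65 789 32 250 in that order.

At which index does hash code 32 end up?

795 hashes to 4; slot 4 is free => place at 4.
65 hashes to 2; slot 2 is free => place at 2.
789 hashes to 5; slot 5 is free => place at 5.
32 hashes to 4, h2=3; 4 taken => place at 0.
250 hashes to 5, h2=5; 5 taken => place at 3.
Table: [32, -, 65, 250, 795, 789, -]

0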